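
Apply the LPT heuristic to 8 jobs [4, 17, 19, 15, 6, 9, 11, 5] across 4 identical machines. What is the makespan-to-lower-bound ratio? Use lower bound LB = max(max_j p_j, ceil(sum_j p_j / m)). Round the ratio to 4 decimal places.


LPT order: [19, 17, 15, 11, 9, 6, 5, 4]
Machine loads after assignment: [23, 22, 21, 20]
LPT makespan = 23
Lower bound = max(max_job, ceil(total/4)) = max(19, 22) = 22
Ratio = 23 / 22 = 1.0455

1.0455


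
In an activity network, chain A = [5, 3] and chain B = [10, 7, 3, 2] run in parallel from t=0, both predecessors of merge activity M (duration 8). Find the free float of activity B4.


ES(B4) = sum of predecessors on chain B = 20
EF(B4) = ES + duration = 20 + 2 = 22
Successor of B4 is M. ES(M) = max(sum(A), sum(B)) = max(8, 22) = 22
Free float = ES(successor) - EF(current) = 22 - 22 = 0

0


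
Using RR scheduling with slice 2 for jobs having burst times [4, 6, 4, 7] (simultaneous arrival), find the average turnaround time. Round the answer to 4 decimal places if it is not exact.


Time quantum = 2
Execution trace:
  J1 runs 2 units, time = 2
  J2 runs 2 units, time = 4
  J3 runs 2 units, time = 6
  J4 runs 2 units, time = 8
  J1 runs 2 units, time = 10
  J2 runs 2 units, time = 12
  J3 runs 2 units, time = 14
  J4 runs 2 units, time = 16
  J2 runs 2 units, time = 18
  J4 runs 2 units, time = 20
  J4 runs 1 units, time = 21
Finish times: [10, 18, 14, 21]
Average turnaround = 63/4 = 15.75

15.75


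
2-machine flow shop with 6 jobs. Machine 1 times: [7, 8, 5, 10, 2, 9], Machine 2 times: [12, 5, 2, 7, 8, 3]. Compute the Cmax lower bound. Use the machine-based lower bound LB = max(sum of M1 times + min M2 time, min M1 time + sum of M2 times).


LB1 = sum(M1 times) + min(M2 times) = 41 + 2 = 43
LB2 = min(M1 times) + sum(M2 times) = 2 + 37 = 39
Lower bound = max(LB1, LB2) = max(43, 39) = 43

43


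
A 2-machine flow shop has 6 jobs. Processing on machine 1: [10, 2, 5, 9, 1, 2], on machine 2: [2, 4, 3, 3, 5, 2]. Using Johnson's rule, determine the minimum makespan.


Apply Johnson's rule:
  Group 1 (a <= b): [(5, 1, 5), (2, 2, 4), (6, 2, 2)]
  Group 2 (a > b): [(3, 5, 3), (4, 9, 3), (1, 10, 2)]
Optimal job order: [5, 2, 6, 3, 4, 1]
Schedule:
  Job 5: M1 done at 1, M2 done at 6
  Job 2: M1 done at 3, M2 done at 10
  Job 6: M1 done at 5, M2 done at 12
  Job 3: M1 done at 10, M2 done at 15
  Job 4: M1 done at 19, M2 done at 22
  Job 1: M1 done at 29, M2 done at 31
Makespan = 31

31


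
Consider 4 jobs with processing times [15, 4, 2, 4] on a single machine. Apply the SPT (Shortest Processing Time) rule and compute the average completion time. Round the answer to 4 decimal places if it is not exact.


Sort jobs by processing time (SPT order): [2, 4, 4, 15]
Compute completion times sequentially:
  Job 1: processing = 2, completes at 2
  Job 2: processing = 4, completes at 6
  Job 3: processing = 4, completes at 10
  Job 4: processing = 15, completes at 25
Sum of completion times = 43
Average completion time = 43/4 = 10.75

10.75


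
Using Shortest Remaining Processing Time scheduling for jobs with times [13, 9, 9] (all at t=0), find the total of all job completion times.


Since all jobs arrive at t=0, SRPT equals SPT ordering.
SPT order: [9, 9, 13]
Completion times:
  Job 1: p=9, C=9
  Job 2: p=9, C=18
  Job 3: p=13, C=31
Total completion time = 9 + 18 + 31 = 58

58


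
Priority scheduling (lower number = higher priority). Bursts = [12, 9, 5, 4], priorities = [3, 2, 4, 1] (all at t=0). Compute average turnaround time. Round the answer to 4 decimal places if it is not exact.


Sort by priority (ascending = highest first):
Order: [(1, 4), (2, 9), (3, 12), (4, 5)]
Completion times:
  Priority 1, burst=4, C=4
  Priority 2, burst=9, C=13
  Priority 3, burst=12, C=25
  Priority 4, burst=5, C=30
Average turnaround = 72/4 = 18.0

18.0


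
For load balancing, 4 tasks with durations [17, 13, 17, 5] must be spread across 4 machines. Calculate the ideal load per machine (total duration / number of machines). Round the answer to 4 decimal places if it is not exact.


Total processing time = 17 + 13 + 17 + 5 = 52
Number of machines = 4
Ideal balanced load = 52 / 4 = 13.0

13.0


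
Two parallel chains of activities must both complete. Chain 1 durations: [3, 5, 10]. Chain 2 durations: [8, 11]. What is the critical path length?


Path A total = 3 + 5 + 10 = 18
Path B total = 8 + 11 = 19
Critical path = longest path = max(18, 19) = 19

19


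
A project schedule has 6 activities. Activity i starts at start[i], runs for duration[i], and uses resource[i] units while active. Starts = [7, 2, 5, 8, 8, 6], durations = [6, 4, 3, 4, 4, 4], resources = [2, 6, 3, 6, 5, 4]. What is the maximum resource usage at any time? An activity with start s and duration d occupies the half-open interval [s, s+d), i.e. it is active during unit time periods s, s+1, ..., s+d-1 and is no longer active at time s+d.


Each activity i is active on [start_i, start_i + duration_i).
Compute total resource usage per time slot:
  t=0: active resources = [], total = 0
  t=1: active resources = [], total = 0
  t=2: active resources = [6], total = 6
  t=3: active resources = [6], total = 6
  t=4: active resources = [6], total = 6
  t=5: active resources = [6, 3], total = 9
  t=6: active resources = [3, 4], total = 7
  t=7: active resources = [2, 3, 4], total = 9
  t=8: active resources = [2, 6, 5, 4], total = 17
  t=9: active resources = [2, 6, 5, 4], total = 17
  t=10: active resources = [2, 6, 5], total = 13
  t=11: active resources = [2, 6, 5], total = 13
  t=12: active resources = [2], total = 2
Peak resource demand = 17

17


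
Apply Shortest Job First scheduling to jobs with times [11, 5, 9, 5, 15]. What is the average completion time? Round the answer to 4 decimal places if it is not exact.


SJF order (ascending): [5, 5, 9, 11, 15]
Completion times:
  Job 1: burst=5, C=5
  Job 2: burst=5, C=10
  Job 3: burst=9, C=19
  Job 4: burst=11, C=30
  Job 5: burst=15, C=45
Average completion = 109/5 = 21.8

21.8


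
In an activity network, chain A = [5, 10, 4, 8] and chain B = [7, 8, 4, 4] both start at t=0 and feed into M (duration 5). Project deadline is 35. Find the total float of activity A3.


Forward pass: ES(A3) = sum of predecessors on chain A = 15
EF = ES + duration = 15 + 4 = 19
Backward pass: LF(M) = deadline = 35; LS(M) = 35 - 5 = 30
LF(A3) = LS(M) - sum(successors on chain A) = 30 - 8 = 22
LS = LF - duration = 22 - 4 = 18
Total float = LS - ES = 18 - 15 = 3

3


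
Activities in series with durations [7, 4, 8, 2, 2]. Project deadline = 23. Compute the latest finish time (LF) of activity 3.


LF(activity 3) = deadline - sum of successor durations
Successors: activities 4 through 5 with durations [2, 2]
Sum of successor durations = 4
LF = 23 - 4 = 19

19


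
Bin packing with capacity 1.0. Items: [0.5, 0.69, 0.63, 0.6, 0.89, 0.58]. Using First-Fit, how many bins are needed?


Place items sequentially using First-Fit:
  Item 0.5 -> new Bin 1
  Item 0.69 -> new Bin 2
  Item 0.63 -> new Bin 3
  Item 0.6 -> new Bin 4
  Item 0.89 -> new Bin 5
  Item 0.58 -> new Bin 6
Total bins used = 6

6


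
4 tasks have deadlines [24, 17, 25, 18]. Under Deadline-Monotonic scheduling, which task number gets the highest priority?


Sort tasks by relative deadline (ascending):
  Task 2: deadline = 17
  Task 4: deadline = 18
  Task 1: deadline = 24
  Task 3: deadline = 25
Priority order (highest first): [2, 4, 1, 3]
Highest priority task = 2

2


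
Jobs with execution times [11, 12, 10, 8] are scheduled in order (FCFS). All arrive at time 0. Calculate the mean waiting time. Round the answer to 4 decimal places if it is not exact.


FCFS order (as given): [11, 12, 10, 8]
Waiting times:
  Job 1: wait = 0
  Job 2: wait = 11
  Job 3: wait = 23
  Job 4: wait = 33
Sum of waiting times = 67
Average waiting time = 67/4 = 16.75

16.75


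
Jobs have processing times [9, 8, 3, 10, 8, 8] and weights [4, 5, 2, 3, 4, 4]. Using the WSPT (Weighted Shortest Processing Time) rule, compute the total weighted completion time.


Compute p/w ratios and sort ascending (WSPT): [(3, 2), (8, 5), (8, 4), (8, 4), (9, 4), (10, 3)]
Compute weighted completion times:
  Job (p=3,w=2): C=3, w*C=2*3=6
  Job (p=8,w=5): C=11, w*C=5*11=55
  Job (p=8,w=4): C=19, w*C=4*19=76
  Job (p=8,w=4): C=27, w*C=4*27=108
  Job (p=9,w=4): C=36, w*C=4*36=144
  Job (p=10,w=3): C=46, w*C=3*46=138
Total weighted completion time = 527

527


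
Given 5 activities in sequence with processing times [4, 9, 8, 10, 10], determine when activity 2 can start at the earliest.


Activity 2 starts after activities 1 through 1 complete.
Predecessor durations: [4]
ES = 4 = 4

4


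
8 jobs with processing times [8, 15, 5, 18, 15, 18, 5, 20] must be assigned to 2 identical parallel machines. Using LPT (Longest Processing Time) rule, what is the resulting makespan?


Sort jobs in decreasing order (LPT): [20, 18, 18, 15, 15, 8, 5, 5]
Assign each job to the least loaded machine:
  Machine 1: jobs [20, 15, 15], load = 50
  Machine 2: jobs [18, 18, 8, 5, 5], load = 54
Makespan = max load = 54

54


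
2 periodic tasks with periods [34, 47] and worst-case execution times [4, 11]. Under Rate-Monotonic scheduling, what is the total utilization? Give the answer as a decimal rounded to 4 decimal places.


Compute individual utilizations (exact fractions):
  Task 1: C/T = 4/34 = 2/17 (approx. 0.1176)
  Task 2: C/T = 11/47 (approx. 0.234)
Total utilization U = 2/17 + 11/47 = 281/799
Rounded to 4 decimal places: U = 0.3517
RM (Liu & Layland) bound for 2 tasks = 0.828427; compare with U = 281/799 (approx. 0.351690)
U <= bound, so schedulable by RM sufficient condition.

0.3517


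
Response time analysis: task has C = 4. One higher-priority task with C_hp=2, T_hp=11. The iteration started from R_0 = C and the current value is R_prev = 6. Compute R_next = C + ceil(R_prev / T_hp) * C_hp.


R_next = C + ceil(R_prev / T_hp) * C_hp
ceil(6 / 11) = ceil(0.5455) = 1
Interference = 1 * 2 = 2
R_next = 4 + 2 = 6
R_next = R_prev, so the iteration has converged (response time = 6).

6


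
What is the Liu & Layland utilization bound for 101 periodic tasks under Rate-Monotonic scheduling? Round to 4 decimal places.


Compute 2^(1/101) = 1.0068864466
Subtract 1: 1.0068864466 - 1 = 0.0068864466
Multiply by n: 101 * 0.0068864466 = 0.6955311066
Round to 4 dp: 0.6955

0.6955


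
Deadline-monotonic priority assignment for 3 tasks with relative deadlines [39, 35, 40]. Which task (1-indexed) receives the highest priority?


Sort tasks by relative deadline (ascending):
  Task 2: deadline = 35
  Task 1: deadline = 39
  Task 3: deadline = 40
Priority order (highest first): [2, 1, 3]
Highest priority task = 2

2


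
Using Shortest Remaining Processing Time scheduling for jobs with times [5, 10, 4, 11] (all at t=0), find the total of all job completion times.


Since all jobs arrive at t=0, SRPT equals SPT ordering.
SPT order: [4, 5, 10, 11]
Completion times:
  Job 1: p=4, C=4
  Job 2: p=5, C=9
  Job 3: p=10, C=19
  Job 4: p=11, C=30
Total completion time = 4 + 9 + 19 + 30 = 62

62


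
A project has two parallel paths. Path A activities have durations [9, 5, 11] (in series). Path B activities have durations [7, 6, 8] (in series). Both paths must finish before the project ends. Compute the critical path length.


Path A total = 9 + 5 + 11 = 25
Path B total = 7 + 6 + 8 = 21
Critical path = longest path = max(25, 21) = 25

25


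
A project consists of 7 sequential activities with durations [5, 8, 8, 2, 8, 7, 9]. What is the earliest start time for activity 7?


Activity 7 starts after activities 1 through 6 complete.
Predecessor durations: [5, 8, 8, 2, 8, 7]
ES = 5 + 8 + 8 + 2 + 8 + 7 = 38

38


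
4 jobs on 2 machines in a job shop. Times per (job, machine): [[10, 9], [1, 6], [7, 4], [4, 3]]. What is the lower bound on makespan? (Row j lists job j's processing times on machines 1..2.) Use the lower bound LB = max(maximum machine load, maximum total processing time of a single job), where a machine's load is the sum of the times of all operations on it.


Machine loads:
  Machine 1: 10 + 1 + 7 + 4 = 22
  Machine 2: 9 + 6 + 4 + 3 = 22
Max machine load = 22
Job totals:
  Job 1: 19
  Job 2: 7
  Job 3: 11
  Job 4: 7
Max job total = 19
Lower bound = max(22, 19) = 22

22


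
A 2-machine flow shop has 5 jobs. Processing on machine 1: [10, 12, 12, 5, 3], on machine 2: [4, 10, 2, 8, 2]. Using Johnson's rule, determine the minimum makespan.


Apply Johnson's rule:
  Group 1 (a <= b): [(4, 5, 8)]
  Group 2 (a > b): [(2, 12, 10), (1, 10, 4), (3, 12, 2), (5, 3, 2)]
Optimal job order: [4, 2, 1, 3, 5]
Schedule:
  Job 4: M1 done at 5, M2 done at 13
  Job 2: M1 done at 17, M2 done at 27
  Job 1: M1 done at 27, M2 done at 31
  Job 3: M1 done at 39, M2 done at 41
  Job 5: M1 done at 42, M2 done at 44
Makespan = 44

44


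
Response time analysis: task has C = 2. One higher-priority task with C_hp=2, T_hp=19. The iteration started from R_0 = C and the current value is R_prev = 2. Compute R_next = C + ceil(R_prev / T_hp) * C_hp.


R_next = C + ceil(R_prev / T_hp) * C_hp
ceil(2 / 19) = ceil(0.1053) = 1
Interference = 1 * 2 = 2
R_next = 2 + 2 = 4

4


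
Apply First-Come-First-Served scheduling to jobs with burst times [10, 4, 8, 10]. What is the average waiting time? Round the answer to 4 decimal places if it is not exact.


FCFS order (as given): [10, 4, 8, 10]
Waiting times:
  Job 1: wait = 0
  Job 2: wait = 10
  Job 3: wait = 14
  Job 4: wait = 22
Sum of waiting times = 46
Average waiting time = 46/4 = 11.5

11.5


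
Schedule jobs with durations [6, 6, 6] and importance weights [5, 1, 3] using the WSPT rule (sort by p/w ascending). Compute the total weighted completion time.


Compute p/w ratios and sort ascending (WSPT): [(6, 5), (6, 3), (6, 1)]
Compute weighted completion times:
  Job (p=6,w=5): C=6, w*C=5*6=30
  Job (p=6,w=3): C=12, w*C=3*12=36
  Job (p=6,w=1): C=18, w*C=1*18=18
Total weighted completion time = 84

84


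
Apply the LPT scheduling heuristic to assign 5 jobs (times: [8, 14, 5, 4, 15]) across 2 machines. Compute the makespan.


Sort jobs in decreasing order (LPT): [15, 14, 8, 5, 4]
Assign each job to the least loaded machine:
  Machine 1: jobs [15, 5, 4], load = 24
  Machine 2: jobs [14, 8], load = 22
Makespan = max load = 24

24


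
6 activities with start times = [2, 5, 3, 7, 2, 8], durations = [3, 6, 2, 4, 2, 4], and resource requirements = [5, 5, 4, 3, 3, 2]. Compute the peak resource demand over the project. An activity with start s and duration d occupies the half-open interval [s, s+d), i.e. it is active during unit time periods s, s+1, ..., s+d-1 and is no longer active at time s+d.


Each activity i is active on [start_i, start_i + duration_i).
Compute total resource usage per time slot:
  t=0: active resources = [], total = 0
  t=1: active resources = [], total = 0
  t=2: active resources = [5, 3], total = 8
  t=3: active resources = [5, 4, 3], total = 12
  t=4: active resources = [5, 4], total = 9
  t=5: active resources = [5], total = 5
  t=6: active resources = [5], total = 5
  t=7: active resources = [5, 3], total = 8
  t=8: active resources = [5, 3, 2], total = 10
  t=9: active resources = [5, 3, 2], total = 10
  t=10: active resources = [5, 3, 2], total = 10
  t=11: active resources = [2], total = 2
Peak resource demand = 12

12


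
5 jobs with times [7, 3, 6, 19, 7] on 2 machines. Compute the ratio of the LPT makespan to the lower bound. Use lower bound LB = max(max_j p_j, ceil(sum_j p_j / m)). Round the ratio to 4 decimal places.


LPT order: [19, 7, 7, 6, 3]
Machine loads after assignment: [22, 20]
LPT makespan = 22
Lower bound = max(max_job, ceil(total/2)) = max(19, 21) = 21
Ratio = 22 / 21 = 1.0476

1.0476


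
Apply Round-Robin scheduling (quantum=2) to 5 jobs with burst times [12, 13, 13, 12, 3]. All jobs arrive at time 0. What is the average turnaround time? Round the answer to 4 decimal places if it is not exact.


Time quantum = 2
Execution trace:
  J1 runs 2 units, time = 2
  J2 runs 2 units, time = 4
  J3 runs 2 units, time = 6
  J4 runs 2 units, time = 8
  J5 runs 2 units, time = 10
  J1 runs 2 units, time = 12
  J2 runs 2 units, time = 14
  J3 runs 2 units, time = 16
  J4 runs 2 units, time = 18
  J5 runs 1 units, time = 19
  J1 runs 2 units, time = 21
  J2 runs 2 units, time = 23
  J3 runs 2 units, time = 25
  J4 runs 2 units, time = 27
  J1 runs 2 units, time = 29
  J2 runs 2 units, time = 31
  J3 runs 2 units, time = 33
  J4 runs 2 units, time = 35
  J1 runs 2 units, time = 37
  J2 runs 2 units, time = 39
  J3 runs 2 units, time = 41
  J4 runs 2 units, time = 43
  J1 runs 2 units, time = 45
  J2 runs 2 units, time = 47
  J3 runs 2 units, time = 49
  J4 runs 2 units, time = 51
  J2 runs 1 units, time = 52
  J3 runs 1 units, time = 53
Finish times: [45, 52, 53, 51, 19]
Average turnaround = 220/5 = 44.0

44.0


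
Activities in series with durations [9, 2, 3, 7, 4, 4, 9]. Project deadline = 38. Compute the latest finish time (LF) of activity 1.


LF(activity 1) = deadline - sum of successor durations
Successors: activities 2 through 7 with durations [2, 3, 7, 4, 4, 9]
Sum of successor durations = 29
LF = 38 - 29 = 9

9


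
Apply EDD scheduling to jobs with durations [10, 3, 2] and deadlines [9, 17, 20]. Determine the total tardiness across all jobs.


Sort by due date (EDD order): [(10, 9), (3, 17), (2, 20)]
Compute completion times and tardiness:
  Job 1: p=10, d=9, C=10, tardiness=max(0,10-9)=1
  Job 2: p=3, d=17, C=13, tardiness=max(0,13-17)=0
  Job 3: p=2, d=20, C=15, tardiness=max(0,15-20)=0
Total tardiness = 1

1


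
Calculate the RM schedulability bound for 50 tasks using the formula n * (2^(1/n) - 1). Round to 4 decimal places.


Compute 2^(1/50) = 1.0139594798
Subtract 1: 1.0139594798 - 1 = 0.0139594798
Multiply by n: 50 * 0.0139594798 = 0.6979739900
Round to 4 dp: 0.6980

0.6980


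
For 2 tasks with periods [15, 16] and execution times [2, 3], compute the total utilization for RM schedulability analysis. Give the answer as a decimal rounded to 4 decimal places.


Compute individual utilizations (exact fractions):
  Task 1: C/T = 2/15 (approx. 0.1333)
  Task 2: C/T = 3/16 (approx. 0.1875)
Total utilization U = 2/15 + 3/16 = 77/240
Rounded to 4 decimal places: U = 0.3208
RM (Liu & Layland) bound for 2 tasks = 0.828427; compare with U = 77/240 (approx. 0.320833)
U <= bound, so schedulable by RM sufficient condition.

0.3208


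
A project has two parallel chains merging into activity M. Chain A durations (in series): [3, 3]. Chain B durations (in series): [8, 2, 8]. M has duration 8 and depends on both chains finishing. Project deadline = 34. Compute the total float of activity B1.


Forward pass: ES(B1) = sum of predecessors on chain B = 0
EF = ES + duration = 0 + 8 = 8
Backward pass: LF(M) = deadline = 34; LS(M) = 34 - 8 = 26
LF(B1) = LS(M) - sum(successors on chain B) = 26 - 10 = 16
LS = LF - duration = 16 - 8 = 8
Total float = LS - ES = 8 - 0 = 8

8


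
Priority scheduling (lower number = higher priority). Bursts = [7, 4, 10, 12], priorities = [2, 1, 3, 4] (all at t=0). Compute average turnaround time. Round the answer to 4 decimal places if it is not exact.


Sort by priority (ascending = highest first):
Order: [(1, 4), (2, 7), (3, 10), (4, 12)]
Completion times:
  Priority 1, burst=4, C=4
  Priority 2, burst=7, C=11
  Priority 3, burst=10, C=21
  Priority 4, burst=12, C=33
Average turnaround = 69/4 = 17.25

17.25


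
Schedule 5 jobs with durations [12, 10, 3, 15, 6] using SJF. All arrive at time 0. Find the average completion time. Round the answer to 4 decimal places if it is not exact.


SJF order (ascending): [3, 6, 10, 12, 15]
Completion times:
  Job 1: burst=3, C=3
  Job 2: burst=6, C=9
  Job 3: burst=10, C=19
  Job 4: burst=12, C=31
  Job 5: burst=15, C=46
Average completion = 108/5 = 21.6

21.6


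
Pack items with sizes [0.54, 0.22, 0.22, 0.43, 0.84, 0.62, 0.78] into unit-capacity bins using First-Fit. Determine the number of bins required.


Place items sequentially using First-Fit:
  Item 0.54 -> new Bin 1
  Item 0.22 -> Bin 1 (now 0.76)
  Item 0.22 -> Bin 1 (now 0.98)
  Item 0.43 -> new Bin 2
  Item 0.84 -> new Bin 3
  Item 0.62 -> new Bin 4
  Item 0.78 -> new Bin 5
Total bins used = 5

5


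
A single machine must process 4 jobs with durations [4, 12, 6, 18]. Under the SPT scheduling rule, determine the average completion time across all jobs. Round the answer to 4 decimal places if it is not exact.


Sort jobs by processing time (SPT order): [4, 6, 12, 18]
Compute completion times sequentially:
  Job 1: processing = 4, completes at 4
  Job 2: processing = 6, completes at 10
  Job 3: processing = 12, completes at 22
  Job 4: processing = 18, completes at 40
Sum of completion times = 76
Average completion time = 76/4 = 19.0

19.0


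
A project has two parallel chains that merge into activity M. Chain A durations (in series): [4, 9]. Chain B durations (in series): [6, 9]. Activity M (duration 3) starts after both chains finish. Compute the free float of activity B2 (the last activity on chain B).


ES(B2) = sum of predecessors on chain B = 6
EF(B2) = ES + duration = 6 + 9 = 15
Successor of B2 is M. ES(M) = max(sum(A), sum(B)) = max(13, 15) = 15
Free float = ES(successor) - EF(current) = 15 - 15 = 0

0


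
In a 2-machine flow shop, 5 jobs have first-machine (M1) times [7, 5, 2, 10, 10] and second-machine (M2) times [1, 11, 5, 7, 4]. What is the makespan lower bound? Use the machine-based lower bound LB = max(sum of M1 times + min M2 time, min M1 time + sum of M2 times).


LB1 = sum(M1 times) + min(M2 times) = 34 + 1 = 35
LB2 = min(M1 times) + sum(M2 times) = 2 + 28 = 30
Lower bound = max(LB1, LB2) = max(35, 30) = 35

35


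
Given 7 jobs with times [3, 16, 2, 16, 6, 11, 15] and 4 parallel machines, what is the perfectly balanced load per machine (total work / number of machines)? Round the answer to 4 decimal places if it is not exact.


Total processing time = 3 + 16 + 2 + 16 + 6 + 11 + 15 = 69
Number of machines = 4
Ideal balanced load = 69 / 4 = 17.25

17.25


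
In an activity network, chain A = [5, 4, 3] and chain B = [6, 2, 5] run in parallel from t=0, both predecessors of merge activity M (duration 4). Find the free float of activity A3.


ES(A3) = sum of predecessors on chain A = 9
EF(A3) = ES + duration = 9 + 3 = 12
Successor of A3 is M. ES(M) = max(sum(A), sum(B)) = max(12, 13) = 13
Free float = ES(successor) - EF(current) = 13 - 12 = 1

1


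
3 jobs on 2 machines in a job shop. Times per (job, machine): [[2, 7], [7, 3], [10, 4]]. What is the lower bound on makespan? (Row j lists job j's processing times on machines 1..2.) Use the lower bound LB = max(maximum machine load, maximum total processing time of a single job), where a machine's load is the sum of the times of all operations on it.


Machine loads:
  Machine 1: 2 + 7 + 10 = 19
  Machine 2: 7 + 3 + 4 = 14
Max machine load = 19
Job totals:
  Job 1: 9
  Job 2: 10
  Job 3: 14
Max job total = 14
Lower bound = max(19, 14) = 19

19


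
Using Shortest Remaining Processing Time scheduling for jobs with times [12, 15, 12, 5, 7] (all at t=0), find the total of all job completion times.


Since all jobs arrive at t=0, SRPT equals SPT ordering.
SPT order: [5, 7, 12, 12, 15]
Completion times:
  Job 1: p=5, C=5
  Job 2: p=7, C=12
  Job 3: p=12, C=24
  Job 4: p=12, C=36
  Job 5: p=15, C=51
Total completion time = 5 + 12 + 24 + 36 + 51 = 128

128


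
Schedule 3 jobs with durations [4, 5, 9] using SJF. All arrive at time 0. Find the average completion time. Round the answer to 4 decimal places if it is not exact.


SJF order (ascending): [4, 5, 9]
Completion times:
  Job 1: burst=4, C=4
  Job 2: burst=5, C=9
  Job 3: burst=9, C=18
Average completion = 31/3 = 10.3333

10.3333


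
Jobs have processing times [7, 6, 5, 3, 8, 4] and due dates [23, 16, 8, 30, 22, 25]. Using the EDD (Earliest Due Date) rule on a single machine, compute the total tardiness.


Sort by due date (EDD order): [(5, 8), (6, 16), (8, 22), (7, 23), (4, 25), (3, 30)]
Compute completion times and tardiness:
  Job 1: p=5, d=8, C=5, tardiness=max(0,5-8)=0
  Job 2: p=6, d=16, C=11, tardiness=max(0,11-16)=0
  Job 3: p=8, d=22, C=19, tardiness=max(0,19-22)=0
  Job 4: p=7, d=23, C=26, tardiness=max(0,26-23)=3
  Job 5: p=4, d=25, C=30, tardiness=max(0,30-25)=5
  Job 6: p=3, d=30, C=33, tardiness=max(0,33-30)=3
Total tardiness = 11

11


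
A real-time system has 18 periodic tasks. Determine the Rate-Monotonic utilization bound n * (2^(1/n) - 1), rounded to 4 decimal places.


Compute 2^(1/18) = 1.0392592260
Subtract 1: 1.0392592260 - 1 = 0.0392592260
Multiply by n: 18 * 0.0392592260 = 0.7066660680
Round to 4 dp: 0.7067

0.7067


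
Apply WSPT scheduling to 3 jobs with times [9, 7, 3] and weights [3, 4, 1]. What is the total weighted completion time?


Compute p/w ratios and sort ascending (WSPT): [(7, 4), (9, 3), (3, 1)]
Compute weighted completion times:
  Job (p=7,w=4): C=7, w*C=4*7=28
  Job (p=9,w=3): C=16, w*C=3*16=48
  Job (p=3,w=1): C=19, w*C=1*19=19
Total weighted completion time = 95

95


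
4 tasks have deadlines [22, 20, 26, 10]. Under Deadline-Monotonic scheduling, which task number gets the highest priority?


Sort tasks by relative deadline (ascending):
  Task 4: deadline = 10
  Task 2: deadline = 20
  Task 1: deadline = 22
  Task 3: deadline = 26
Priority order (highest first): [4, 2, 1, 3]
Highest priority task = 4

4


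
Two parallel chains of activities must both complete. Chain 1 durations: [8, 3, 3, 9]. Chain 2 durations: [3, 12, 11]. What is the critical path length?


Path A total = 8 + 3 + 3 + 9 = 23
Path B total = 3 + 12 + 11 = 26
Critical path = longest path = max(23, 26) = 26

26


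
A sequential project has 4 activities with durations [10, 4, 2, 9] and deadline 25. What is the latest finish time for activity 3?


LF(activity 3) = deadline - sum of successor durations
Successors: activities 4 through 4 with durations [9]
Sum of successor durations = 9
LF = 25 - 9 = 16

16


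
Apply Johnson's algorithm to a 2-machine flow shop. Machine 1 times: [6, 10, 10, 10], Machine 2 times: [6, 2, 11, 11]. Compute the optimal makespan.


Apply Johnson's rule:
  Group 1 (a <= b): [(1, 6, 6), (3, 10, 11), (4, 10, 11)]
  Group 2 (a > b): [(2, 10, 2)]
Optimal job order: [1, 3, 4, 2]
Schedule:
  Job 1: M1 done at 6, M2 done at 12
  Job 3: M1 done at 16, M2 done at 27
  Job 4: M1 done at 26, M2 done at 38
  Job 2: M1 done at 36, M2 done at 40
Makespan = 40

40


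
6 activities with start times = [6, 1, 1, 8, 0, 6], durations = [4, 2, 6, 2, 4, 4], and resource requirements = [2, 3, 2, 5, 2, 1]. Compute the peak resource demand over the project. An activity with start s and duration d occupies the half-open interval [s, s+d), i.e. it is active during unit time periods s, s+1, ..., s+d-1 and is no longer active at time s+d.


Each activity i is active on [start_i, start_i + duration_i).
Compute total resource usage per time slot:
  t=0: active resources = [2], total = 2
  t=1: active resources = [3, 2, 2], total = 7
  t=2: active resources = [3, 2, 2], total = 7
  t=3: active resources = [2, 2], total = 4
  t=4: active resources = [2], total = 2
  t=5: active resources = [2], total = 2
  t=6: active resources = [2, 2, 1], total = 5
  t=7: active resources = [2, 1], total = 3
  t=8: active resources = [2, 5, 1], total = 8
  t=9: active resources = [2, 5, 1], total = 8
Peak resource demand = 8

8


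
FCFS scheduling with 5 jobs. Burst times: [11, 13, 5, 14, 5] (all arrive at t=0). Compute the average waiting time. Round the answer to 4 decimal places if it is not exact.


FCFS order (as given): [11, 13, 5, 14, 5]
Waiting times:
  Job 1: wait = 0
  Job 2: wait = 11
  Job 3: wait = 24
  Job 4: wait = 29
  Job 5: wait = 43
Sum of waiting times = 107
Average waiting time = 107/5 = 21.4

21.4


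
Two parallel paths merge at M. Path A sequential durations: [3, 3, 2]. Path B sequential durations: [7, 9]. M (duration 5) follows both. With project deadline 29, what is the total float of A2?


Forward pass: ES(A2) = sum of predecessors on chain A = 3
EF = ES + duration = 3 + 3 = 6
Backward pass: LF(M) = deadline = 29; LS(M) = 29 - 5 = 24
LF(A2) = LS(M) - sum(successors on chain A) = 24 - 2 = 22
LS = LF - duration = 22 - 3 = 19
Total float = LS - ES = 19 - 3 = 16

16


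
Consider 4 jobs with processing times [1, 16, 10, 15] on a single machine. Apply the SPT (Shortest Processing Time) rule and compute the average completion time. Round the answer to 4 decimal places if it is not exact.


Sort jobs by processing time (SPT order): [1, 10, 15, 16]
Compute completion times sequentially:
  Job 1: processing = 1, completes at 1
  Job 2: processing = 10, completes at 11
  Job 3: processing = 15, completes at 26
  Job 4: processing = 16, completes at 42
Sum of completion times = 80
Average completion time = 80/4 = 20.0

20.0


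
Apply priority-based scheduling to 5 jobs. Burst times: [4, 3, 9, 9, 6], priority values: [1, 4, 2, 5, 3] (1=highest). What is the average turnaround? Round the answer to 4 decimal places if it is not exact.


Sort by priority (ascending = highest first):
Order: [(1, 4), (2, 9), (3, 6), (4, 3), (5, 9)]
Completion times:
  Priority 1, burst=4, C=4
  Priority 2, burst=9, C=13
  Priority 3, burst=6, C=19
  Priority 4, burst=3, C=22
  Priority 5, burst=9, C=31
Average turnaround = 89/5 = 17.8

17.8


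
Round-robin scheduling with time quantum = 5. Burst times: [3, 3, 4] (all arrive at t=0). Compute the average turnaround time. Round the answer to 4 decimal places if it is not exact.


Time quantum = 5
Execution trace:
  J1 runs 3 units, time = 3
  J2 runs 3 units, time = 6
  J3 runs 4 units, time = 10
Finish times: [3, 6, 10]
Average turnaround = 19/3 = 6.3333

6.3333


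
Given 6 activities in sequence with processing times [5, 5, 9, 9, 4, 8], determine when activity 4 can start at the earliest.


Activity 4 starts after activities 1 through 3 complete.
Predecessor durations: [5, 5, 9]
ES = 5 + 5 + 9 = 19

19


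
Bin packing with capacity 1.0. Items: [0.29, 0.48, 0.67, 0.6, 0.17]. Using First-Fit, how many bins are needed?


Place items sequentially using First-Fit:
  Item 0.29 -> new Bin 1
  Item 0.48 -> Bin 1 (now 0.77)
  Item 0.67 -> new Bin 2
  Item 0.6 -> new Bin 3
  Item 0.17 -> Bin 1 (now 0.94)
Total bins used = 3

3


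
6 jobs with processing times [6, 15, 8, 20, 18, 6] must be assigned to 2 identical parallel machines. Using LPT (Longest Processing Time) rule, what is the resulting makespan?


Sort jobs in decreasing order (LPT): [20, 18, 15, 8, 6, 6]
Assign each job to the least loaded machine:
  Machine 1: jobs [20, 8, 6], load = 34
  Machine 2: jobs [18, 15, 6], load = 39
Makespan = max load = 39

39


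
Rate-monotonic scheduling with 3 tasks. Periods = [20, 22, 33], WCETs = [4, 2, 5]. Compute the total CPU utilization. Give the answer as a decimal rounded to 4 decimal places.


Compute individual utilizations (exact fractions):
  Task 1: C/T = 4/20 = 1/5 (approx. 0.2)
  Task 2: C/T = 2/22 = 1/11 (approx. 0.0909)
  Task 3: C/T = 5/33 (approx. 0.1515)
Total utilization U = 1/5 + 1/11 + 5/33 = 73/165
Rounded to 4 decimal places: U = 0.4424
RM (Liu & Layland) bound for 3 tasks = 0.779763; compare with U = 73/165 (approx. 0.442424)
U <= bound, so schedulable by RM sufficient condition.

0.4424


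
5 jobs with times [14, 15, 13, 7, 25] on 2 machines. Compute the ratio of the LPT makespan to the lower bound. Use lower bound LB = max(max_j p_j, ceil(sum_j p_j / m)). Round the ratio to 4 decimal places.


LPT order: [25, 15, 14, 13, 7]
Machine loads after assignment: [38, 36]
LPT makespan = 38
Lower bound = max(max_job, ceil(total/2)) = max(25, 37) = 37
Ratio = 38 / 37 = 1.027

1.027


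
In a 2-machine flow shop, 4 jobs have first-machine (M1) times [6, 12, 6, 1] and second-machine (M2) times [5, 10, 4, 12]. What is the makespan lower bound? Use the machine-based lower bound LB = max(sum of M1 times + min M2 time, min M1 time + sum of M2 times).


LB1 = sum(M1 times) + min(M2 times) = 25 + 4 = 29
LB2 = min(M1 times) + sum(M2 times) = 1 + 31 = 32
Lower bound = max(LB1, LB2) = max(29, 32) = 32

32


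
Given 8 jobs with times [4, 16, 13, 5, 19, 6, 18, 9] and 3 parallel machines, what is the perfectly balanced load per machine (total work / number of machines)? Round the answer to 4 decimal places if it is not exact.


Total processing time = 4 + 16 + 13 + 5 + 19 + 6 + 18 + 9 = 90
Number of machines = 3
Ideal balanced load = 90 / 3 = 30.0

30.0


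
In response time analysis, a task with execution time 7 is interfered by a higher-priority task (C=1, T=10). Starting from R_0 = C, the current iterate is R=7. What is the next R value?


R_next = C + ceil(R_prev / T_hp) * C_hp
ceil(7 / 10) = ceil(0.7) = 1
Interference = 1 * 1 = 1
R_next = 7 + 1 = 8

8


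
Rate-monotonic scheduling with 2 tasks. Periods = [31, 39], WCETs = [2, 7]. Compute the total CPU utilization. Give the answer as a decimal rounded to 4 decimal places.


Compute individual utilizations (exact fractions):
  Task 1: C/T = 2/31 (approx. 0.0645)
  Task 2: C/T = 7/39 (approx. 0.1795)
Total utilization U = 2/31 + 7/39 = 295/1209
Rounded to 4 decimal places: U = 0.2440
RM (Liu & Layland) bound for 2 tasks = 0.828427; compare with U = 295/1209 (approx. 0.244003)
U <= bound, so schedulable by RM sufficient condition.

0.2440


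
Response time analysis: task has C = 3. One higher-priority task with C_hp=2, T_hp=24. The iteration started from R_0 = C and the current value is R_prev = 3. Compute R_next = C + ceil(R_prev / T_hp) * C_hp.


R_next = C + ceil(R_prev / T_hp) * C_hp
ceil(3 / 24) = ceil(0.125) = 1
Interference = 1 * 2 = 2
R_next = 3 + 2 = 5

5


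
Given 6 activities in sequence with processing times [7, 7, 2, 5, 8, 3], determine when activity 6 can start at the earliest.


Activity 6 starts after activities 1 through 5 complete.
Predecessor durations: [7, 7, 2, 5, 8]
ES = 7 + 7 + 2 + 5 + 8 = 29

29


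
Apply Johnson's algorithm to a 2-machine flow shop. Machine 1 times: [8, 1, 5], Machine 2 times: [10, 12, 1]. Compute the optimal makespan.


Apply Johnson's rule:
  Group 1 (a <= b): [(2, 1, 12), (1, 8, 10)]
  Group 2 (a > b): [(3, 5, 1)]
Optimal job order: [2, 1, 3]
Schedule:
  Job 2: M1 done at 1, M2 done at 13
  Job 1: M1 done at 9, M2 done at 23
  Job 3: M1 done at 14, M2 done at 24
Makespan = 24

24


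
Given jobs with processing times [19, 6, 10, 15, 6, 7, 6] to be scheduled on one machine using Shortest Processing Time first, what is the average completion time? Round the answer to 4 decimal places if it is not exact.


Sort jobs by processing time (SPT order): [6, 6, 6, 7, 10, 15, 19]
Compute completion times sequentially:
  Job 1: processing = 6, completes at 6
  Job 2: processing = 6, completes at 12
  Job 3: processing = 6, completes at 18
  Job 4: processing = 7, completes at 25
  Job 5: processing = 10, completes at 35
  Job 6: processing = 15, completes at 50
  Job 7: processing = 19, completes at 69
Sum of completion times = 215
Average completion time = 215/7 = 30.7143

30.7143


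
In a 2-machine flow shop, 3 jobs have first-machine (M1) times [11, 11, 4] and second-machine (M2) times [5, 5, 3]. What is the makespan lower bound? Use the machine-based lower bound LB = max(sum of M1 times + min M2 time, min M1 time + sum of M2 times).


LB1 = sum(M1 times) + min(M2 times) = 26 + 3 = 29
LB2 = min(M1 times) + sum(M2 times) = 4 + 13 = 17
Lower bound = max(LB1, LB2) = max(29, 17) = 29

29


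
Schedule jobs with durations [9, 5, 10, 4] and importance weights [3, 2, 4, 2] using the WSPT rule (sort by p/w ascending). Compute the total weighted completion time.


Compute p/w ratios and sort ascending (WSPT): [(4, 2), (5, 2), (10, 4), (9, 3)]
Compute weighted completion times:
  Job (p=4,w=2): C=4, w*C=2*4=8
  Job (p=5,w=2): C=9, w*C=2*9=18
  Job (p=10,w=4): C=19, w*C=4*19=76
  Job (p=9,w=3): C=28, w*C=3*28=84
Total weighted completion time = 186

186


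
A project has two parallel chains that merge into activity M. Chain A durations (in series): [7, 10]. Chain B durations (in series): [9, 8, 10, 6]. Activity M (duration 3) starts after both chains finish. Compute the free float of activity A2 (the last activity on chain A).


ES(A2) = sum of predecessors on chain A = 7
EF(A2) = ES + duration = 7 + 10 = 17
Successor of A2 is M. ES(M) = max(sum(A), sum(B)) = max(17, 33) = 33
Free float = ES(successor) - EF(current) = 33 - 17 = 16

16


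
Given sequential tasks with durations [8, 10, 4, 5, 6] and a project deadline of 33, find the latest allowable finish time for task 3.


LF(activity 3) = deadline - sum of successor durations
Successors: activities 4 through 5 with durations [5, 6]
Sum of successor durations = 11
LF = 33 - 11 = 22

22


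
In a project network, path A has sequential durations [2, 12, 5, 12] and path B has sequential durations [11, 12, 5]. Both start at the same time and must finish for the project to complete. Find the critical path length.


Path A total = 2 + 12 + 5 + 12 = 31
Path B total = 11 + 12 + 5 = 28
Critical path = longest path = max(31, 28) = 31

31


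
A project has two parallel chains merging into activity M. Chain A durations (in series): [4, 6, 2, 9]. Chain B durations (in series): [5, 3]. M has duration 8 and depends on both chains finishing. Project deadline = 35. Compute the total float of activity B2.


Forward pass: ES(B2) = sum of predecessors on chain B = 5
EF = ES + duration = 5 + 3 = 8
Backward pass: LF(M) = deadline = 35; LS(M) = 35 - 8 = 27
LF(B2) = LS(M) - sum(successors on chain B) = 27 - 0 = 27
LS = LF - duration = 27 - 3 = 24
Total float = LS - ES = 24 - 5 = 19

19


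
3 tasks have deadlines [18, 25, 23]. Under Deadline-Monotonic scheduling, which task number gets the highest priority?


Sort tasks by relative deadline (ascending):
  Task 1: deadline = 18
  Task 3: deadline = 23
  Task 2: deadline = 25
Priority order (highest first): [1, 3, 2]
Highest priority task = 1

1


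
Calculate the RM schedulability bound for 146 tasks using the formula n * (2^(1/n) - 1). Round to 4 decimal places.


Compute 2^(1/146) = 1.0047588711
Subtract 1: 1.0047588711 - 1 = 0.0047588711
Multiply by n: 146 * 0.0047588711 = 0.6947951806
Round to 4 dp: 0.6948

0.6948


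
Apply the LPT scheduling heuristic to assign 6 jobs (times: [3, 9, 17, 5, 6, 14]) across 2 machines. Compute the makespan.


Sort jobs in decreasing order (LPT): [17, 14, 9, 6, 5, 3]
Assign each job to the least loaded machine:
  Machine 1: jobs [17, 6, 5], load = 28
  Machine 2: jobs [14, 9, 3], load = 26
Makespan = max load = 28

28


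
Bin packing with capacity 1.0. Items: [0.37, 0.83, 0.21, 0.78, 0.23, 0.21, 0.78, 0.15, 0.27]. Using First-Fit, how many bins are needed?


Place items sequentially using First-Fit:
  Item 0.37 -> new Bin 1
  Item 0.83 -> new Bin 2
  Item 0.21 -> Bin 1 (now 0.58)
  Item 0.78 -> new Bin 3
  Item 0.23 -> Bin 1 (now 0.81)
  Item 0.21 -> Bin 3 (now 0.99)
  Item 0.78 -> new Bin 4
  Item 0.15 -> Bin 1 (now 0.96)
  Item 0.27 -> new Bin 5
Total bins used = 5

5


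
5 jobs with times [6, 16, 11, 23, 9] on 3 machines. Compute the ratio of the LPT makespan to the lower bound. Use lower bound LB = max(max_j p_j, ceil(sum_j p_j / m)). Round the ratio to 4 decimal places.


LPT order: [23, 16, 11, 9, 6]
Machine loads after assignment: [23, 22, 20]
LPT makespan = 23
Lower bound = max(max_job, ceil(total/3)) = max(23, 22) = 23
Ratio = 23 / 23 = 1.0

1.0


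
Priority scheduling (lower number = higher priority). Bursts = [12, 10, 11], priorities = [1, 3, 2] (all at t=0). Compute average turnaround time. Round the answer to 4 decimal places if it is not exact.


Sort by priority (ascending = highest first):
Order: [(1, 12), (2, 11), (3, 10)]
Completion times:
  Priority 1, burst=12, C=12
  Priority 2, burst=11, C=23
  Priority 3, burst=10, C=33
Average turnaround = 68/3 = 22.6667

22.6667
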